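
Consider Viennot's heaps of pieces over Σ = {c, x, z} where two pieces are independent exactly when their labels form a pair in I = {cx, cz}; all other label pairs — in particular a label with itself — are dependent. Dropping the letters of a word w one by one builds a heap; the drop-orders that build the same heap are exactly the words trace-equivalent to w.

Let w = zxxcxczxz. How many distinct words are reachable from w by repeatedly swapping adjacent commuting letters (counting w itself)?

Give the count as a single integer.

#0=z has no predecessor
#1=x depends on [0:z]
#2=x depends on [1:x]
#3=c has no predecessor
#4=x depends on [2:x]
#5=c depends on [3:c]
#6=z depends on [4:x]
#7=x depends on [6:z]
#8=z depends on [7:x]
sources: [0:z, 3:c]
N(rest) = Σ N(rest − s) over sources s of rest; N(one piece) = 1:
  size 1 → [5]=1  [8]=1
  size 2 → [3,5]=1  [5,8]=2  [7,8]=1
  size 3 → [3,5,8]=3  [5,7,8]=3  [6,7,8]=1
  size 4 → [3,5,7,8]=6  [4,6,7,8]=1  [5,6,7,8]=4
  size 5 → [2,4,6,7,8]=1  [3,5,6,7,8]=10  [4,5,6,7,8]=5
  size 6 → [1,2,4,6,7,8]=1  [2,4,5,6,7,8]=6  [3,4,5,6,7,8]=15
  size 7 → [0,1,2,4,6,7,8]=1  [1,2,4,5,6,7,8]=7  [2,3,4,5,6,7,8]=21
  first=0(z) contributes 28
  first=3(c) contributes 8
|[w]| = 36

36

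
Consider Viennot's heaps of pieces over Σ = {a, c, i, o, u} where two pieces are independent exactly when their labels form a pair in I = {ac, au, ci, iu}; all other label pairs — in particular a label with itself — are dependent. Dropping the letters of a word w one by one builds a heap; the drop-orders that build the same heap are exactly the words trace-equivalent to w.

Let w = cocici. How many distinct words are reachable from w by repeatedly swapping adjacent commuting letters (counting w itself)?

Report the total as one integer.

#0=c has no predecessor
#1=o depends on [0:c]
#2=c depends on [1:o]
#3=i depends on [1:o]
#4=c depends on [2:c]
#5=i depends on [3:i]
sources: [0:c]
N(rest) = Σ N(rest − s) over sources s of rest; N(one piece) = 1:
  size 1 → [4]=1  [5]=1
  size 2 → [2,4]=1  [3,5]=1  [4,5]=2
  size 3 → [2,4,5]=3  [3,4,5]=3
  size 4 → [2,3,4,5]=6
  first=0(c) contributes 6

6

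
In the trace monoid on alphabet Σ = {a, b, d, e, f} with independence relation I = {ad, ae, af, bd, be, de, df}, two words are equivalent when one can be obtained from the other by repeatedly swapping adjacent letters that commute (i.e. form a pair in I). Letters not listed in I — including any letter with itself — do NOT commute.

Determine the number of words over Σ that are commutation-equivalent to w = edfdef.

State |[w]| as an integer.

15

0(e) covers ∅
1(d) covers ∅
2(f) covers 0:e
3(d) covers 1:d
4(e) covers 2:f
5(f) covers 4:e
floor of heap: 0:e, 1:d
completions by unplaced set U, small U first (add the entries for U minus each lowest piece of U):
  |U|=1: {3}:1  {5}:1
  |U|=2: {1,3}:1  {3,5}:2  {4,5}:1
  |U|=3: {1,3,5}:3  {2,4,5}:1  {3,4,5}:3
  |U|=4: {0,2,4,5}:1  {1,3,4,5}:6  {2,3,4,5}:4
  start at 0(e): 10
  start at 1(d): 5
sum over floor = 15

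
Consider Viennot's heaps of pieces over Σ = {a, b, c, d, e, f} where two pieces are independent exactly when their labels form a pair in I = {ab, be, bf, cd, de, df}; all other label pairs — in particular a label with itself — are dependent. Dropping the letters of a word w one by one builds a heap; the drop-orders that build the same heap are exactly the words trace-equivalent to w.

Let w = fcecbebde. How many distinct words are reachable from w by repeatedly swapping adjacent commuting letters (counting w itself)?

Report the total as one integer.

10

0(f) covers ∅
1(c) covers 0:f
2(e) covers 1:c
3(c) covers 2:e
4(b) covers 3:c
5(e) covers 3:c
6(b) covers 4:b
7(d) covers 6:b
8(e) covers 5:e
floor of heap: 0:f
completions by unplaced set U, small U first (add the entries for U minus each lowest piece of U):
  |U|=1: {7}:1  {8}:1
  |U|=2: {5,8}:1  {6,7}:1  {7,8}:2
  |U|=3: {4,6,7}:1  {5,7,8}:3  {6,7,8}:3
  |U|=4: {4,6,7,8}:4  {5,6,7,8}:6
  |U|=5: {4,5,6,7,8}:10
  |U|=6: {3,4,5,6,7,8}:10
  |U|=7: {2,3,4,5,6,7,8}:10
  start at 0(f): 10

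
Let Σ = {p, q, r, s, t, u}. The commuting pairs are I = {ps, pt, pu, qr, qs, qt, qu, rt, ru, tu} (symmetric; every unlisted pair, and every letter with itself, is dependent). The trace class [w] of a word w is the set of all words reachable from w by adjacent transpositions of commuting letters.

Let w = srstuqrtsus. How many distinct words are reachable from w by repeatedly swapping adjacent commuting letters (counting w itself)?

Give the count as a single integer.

piece 0:s — minimal
piece 1:r rests on {0:s}
piece 2:s rests on {1:r}
piece 3:t rests on {2:s}
piece 4:u rests on {2:s}
piece 5:q — minimal
piece 6:r rests on {2:s}
piece 7:t rests on {3:t}
piece 8:s rests on {4:u, 6:r, 7:t}
piece 9:u rests on {8:s}
piece 10:s rests on {9:u}
minimal pieces: {0:s, 5:q}
ways to finish when only these pieces remain (= sum over removing one remaining piece with nothing left below it):
  1 left: {5}→1  {10}→1
  2 left: {5,10}→2  {9,10}→1
  3 left: {5,9,10}→3  {8,9,10}→1
  4 left: {4,8,9,10}→1  {5,8,9,10}→4  {6,8,9,10}→1  {7,8,9,10}→1
  5 left: {3,7,8,9,10}→1  {4,5,8,9,10}→5  {4,6,8,9,10}→2  {4,7,8,9,10}→2  {5,6,8,9,10}→5  {5,7,8,9,10}→5  {6,7,8,9,10}→2
  6 left: {3,4,7,8,9,10}→3  {3,5,7,8,9,10}→6  {3,6,7,8,9,10}→3  {4,5,6,8,9,10}→12  {4,5,7,8,9,10}→12  {4,6,7,8,9,10}→6  {5,6,7,8,9,10}→12
  7 left: {3,4,5,7,8,9,10}→21  {3,4,6,7,8,9,10}→12  {3,5,6,7,8,9,10}→21  {4,5,6,7,8,9,10}→42
  8 left: {2,3,4,6,7,8,9,10}→12  {3,4,5,6,7,8,9,10}→96
  9 left: {1,2,3,4,6,7,8,9,10}→12  {2,3,4,5,6,7,8,9,10}→108
  placing 0:s first → 120 extensions
  placing 5:q first → 12 extensions
total linear extensions = 132

132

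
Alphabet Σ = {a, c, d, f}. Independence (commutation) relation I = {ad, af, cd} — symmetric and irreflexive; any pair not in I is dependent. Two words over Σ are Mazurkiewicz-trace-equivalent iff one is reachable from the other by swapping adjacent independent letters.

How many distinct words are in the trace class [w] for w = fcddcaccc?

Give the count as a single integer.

28

0(f) covers ∅
1(c) covers 0:f
2(d) covers 0:f
3(d) covers 2:d
4(c) covers 1:c
5(a) covers 4:c
6(c) covers 5:a
7(c) covers 6:c
8(c) covers 7:c
floor of heap: 0:f
completions by unplaced set U, small U first (add the entries for U minus each lowest piece of U):
  |U|=1: {3}:1  {8}:1
  |U|=2: {2,3}:1  {3,8}:2  {7,8}:1
  |U|=3: {2,3,8}:3  {3,7,8}:3  {6,7,8}:1
  |U|=4: {2,3,7,8}:6  {3,6,7,8}:4  {5,6,7,8}:1
  |U|=5: {2,3,6,7,8}:10  {3,5,6,7,8}:5  {4,5,6,7,8}:1
  |U|=6: {1,4,5,6,7,8}:1  {2,3,5,6,7,8}:15  {3,4,5,6,7,8}:6
  |U|=7: {1,3,4,5,6,7,8}:7  {2,3,4,5,6,7,8}:21
  start at 0(f): 28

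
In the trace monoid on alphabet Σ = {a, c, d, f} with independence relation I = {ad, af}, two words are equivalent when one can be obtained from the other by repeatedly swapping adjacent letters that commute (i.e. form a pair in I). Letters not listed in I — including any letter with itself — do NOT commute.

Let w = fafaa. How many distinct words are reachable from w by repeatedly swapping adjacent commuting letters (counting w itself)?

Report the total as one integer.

10

piece 0:f — minimal
piece 1:a — minimal
piece 2:f rests on {0:f}
piece 3:a rests on {1:a}
piece 4:a rests on {3:a}
minimal pieces: {0:f, 1:a}
ways to finish when only these pieces remain (= sum over removing one remaining piece with nothing left below it):
  1 left: {2}→1  {4}→1
  2 left: {0,2}→1  {2,4}→2  {3,4}→1
  3 left: {0,2,4}→3  {1,3,4}→1  {2,3,4}→3
  placing 0:f first → 4 extensions
  placing 1:a first → 6 extensions
total linear extensions = 10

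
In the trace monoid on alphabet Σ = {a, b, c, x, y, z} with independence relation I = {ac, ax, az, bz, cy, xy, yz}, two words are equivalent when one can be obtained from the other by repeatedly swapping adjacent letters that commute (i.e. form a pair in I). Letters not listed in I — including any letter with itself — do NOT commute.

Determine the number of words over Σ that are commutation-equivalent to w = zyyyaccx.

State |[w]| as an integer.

drop 0:z onto floor
drop 1:y onto floor
drop 2:y onto {1:y}
drop 3:y onto {2:y}
drop 4:a onto {3:y}
drop 5:c onto {0:z}
drop 6:c onto {5:c}
drop 7:x onto {6:c}
ground layer = {0:z, 1:y}
drop-orders for the pieces not yet dropped (sum over which currently-grounded one goes next):
  1 to go: {4} 1  {7} 1
  2 to go: {3,4} 1  {4,7} 2  {6,7} 1
  3 to go: {2,3,4} 1  {3,4,7} 3  {4,6,7} 3  {5,6,7} 1
  4 to go: {0,5,6,7} 1  {1,2,3,4} 1  {2,3,4,7} 4  {3,4,6,7} 6  {4,5,6,7} 4
  5 to go: {0,4,5,6,7} 5  {1,2,3,4,7} 5  {2,3,4,6,7} 10  {3,4,5,6,7} 10
  6 to go: {0,3,4,5,6,7} 15  {1,2,3,4,6,7} 15  {2,3,4,5,6,7} 20
  if 0:z drops first: 35 orders
  if 1:y drops first: 35 orders
heap linearizations: 70

70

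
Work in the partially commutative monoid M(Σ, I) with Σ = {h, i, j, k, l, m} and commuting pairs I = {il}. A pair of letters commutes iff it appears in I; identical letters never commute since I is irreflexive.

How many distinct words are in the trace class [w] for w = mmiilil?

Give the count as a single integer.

piece 0:m — minimal
piece 1:m rests on {0:m}
piece 2:i rests on {1:m}
piece 3:i rests on {2:i}
piece 4:l rests on {1:m}
piece 5:i rests on {3:i}
piece 6:l rests on {4:l}
minimal pieces: {0:m}
ways to finish when only these pieces remain (= sum over removing one remaining piece with nothing left below it):
  1 left: {5}→1  {6}→1
  2 left: {3,5}→1  {4,6}→1  {5,6}→2
  3 left: {2,3,5}→1  {3,5,6}→3  {4,5,6}→3
  4 left: {2,3,5,6}→4  {3,4,5,6}→6
  5 left: {2,3,4,5,6}→10
  placing 0:m first → 10 extensions

10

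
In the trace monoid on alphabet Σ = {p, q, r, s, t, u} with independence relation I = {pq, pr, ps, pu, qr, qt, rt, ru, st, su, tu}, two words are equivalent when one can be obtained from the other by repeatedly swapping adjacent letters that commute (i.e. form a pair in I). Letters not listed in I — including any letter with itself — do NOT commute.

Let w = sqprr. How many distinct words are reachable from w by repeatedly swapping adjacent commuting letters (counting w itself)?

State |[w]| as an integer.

15

0(s) covers ∅
1(q) covers 0:s
2(p) covers ∅
3(r) covers 0:s
4(r) covers 3:r
floor of heap: 0:s, 2:p
completions by unplaced set U, small U first (add the entries for U minus each lowest piece of U):
  |U|=1: {1}:1  {2}:1  {4}:1
  |U|=2: {1,2}:2  {1,4}:2  {2,4}:2  {3,4}:1
  |U|=3: {1,2,4}:6  {1,3,4}:3  {2,3,4}:3
  start at 0(s): 12
  start at 2(p): 3
sum over floor = 15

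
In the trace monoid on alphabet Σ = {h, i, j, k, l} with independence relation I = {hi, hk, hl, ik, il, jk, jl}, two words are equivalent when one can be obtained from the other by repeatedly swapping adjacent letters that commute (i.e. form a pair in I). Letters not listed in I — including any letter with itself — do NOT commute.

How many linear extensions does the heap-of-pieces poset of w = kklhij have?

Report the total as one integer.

drop 0:k onto floor
drop 1:k onto {0:k}
drop 2:l onto {1:k}
drop 3:h onto floor
drop 4:i onto floor
drop 5:j onto {3:h, 4:i}
ground layer = {0:k, 3:h, 4:i}
drop-orders for the pieces not yet dropped (sum over which currently-grounded one goes next):
  1 to go: {2} 1  {5} 1
  2 to go: {1,2} 1  {2,5} 2  {3,5} 1  {4,5} 1
  3 to go: {0,1,2} 1  {1,2,5} 3  {2,3,5} 3  {2,4,5} 3  {3,4,5} 2
  4 to go: {0,1,2,5} 4  {1,2,3,5} 6  {1,2,4,5} 6  {2,3,4,5} 8
  if 0:k drops first: 20 orders
  if 3:h drops first: 10 orders
  if 4:i drops first: 10 orders
heap linearizations: 40

40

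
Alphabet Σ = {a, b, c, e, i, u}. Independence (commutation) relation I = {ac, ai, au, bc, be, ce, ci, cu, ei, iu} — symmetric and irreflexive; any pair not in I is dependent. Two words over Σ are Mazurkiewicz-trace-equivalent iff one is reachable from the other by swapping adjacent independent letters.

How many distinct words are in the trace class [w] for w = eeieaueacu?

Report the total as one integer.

piece 0:e — minimal
piece 1:e rests on {0:e}
piece 2:i — minimal
piece 3:e rests on {1:e}
piece 4:a rests on {3:e}
piece 5:u rests on {3:e}
piece 6:e rests on {4:a, 5:u}
piece 7:a rests on {6:e}
piece 8:c — minimal
piece 9:u rests on {6:e}
minimal pieces: {0:e, 2:i, 8:c}
ways to finish when only these pieces remain (= sum over removing one remaining piece with nothing left below it):
  1 left: {2}→1  {7}→1  {8}→1  {9}→1
  2 left: {2,7}→2  {2,8}→2  {2,9}→2  {7,8}→2  {7,9}→2  {8,9}→2
  3 left: {2,7,8}→6  {2,7,9}→6  {2,8,9}→6  {6,7,9}→2  {7,8,9}→6
  4 left: {2,6,7,9}→8  {2,7,8,9}→24  {4,6,7,9}→2  {5,6,7,9}→2  {6,7,8,9}→8
  5 left: {2,4,6,7,9}→10  {2,5,6,7,9}→10  {2,6,7,8,9}→40  {4,5,6,7,9}→4  {4,6,7,8,9}→10  {5,6,7,8,9}→10
  6 left: {2,4,5,6,7,9}→24  {2,4,6,7,8,9}→60  {2,5,6,7,8,9}→60  {3,4,5,6,7,9}→4  {4,5,6,7,8,9}→24
  7 left: {1,3,4,5,6,7,9}→4  {2,3,4,5,6,7,9}→28  {2,4,5,6,7,8,9}→168  {3,4,5,6,7,8,9}→28
  8 left: {0,1,3,4,5,6,7,9}→4  {1,2,3,4,5,6,7,9}→32  {1,3,4,5,6,7,8,9}→32  {2,3,4,5,6,7,8,9}→224
  placing 0:e first → 288 extensions
  placing 2:i first → 36 extensions
  placing 8:c first → 36 extensions
total linear extensions = 360

360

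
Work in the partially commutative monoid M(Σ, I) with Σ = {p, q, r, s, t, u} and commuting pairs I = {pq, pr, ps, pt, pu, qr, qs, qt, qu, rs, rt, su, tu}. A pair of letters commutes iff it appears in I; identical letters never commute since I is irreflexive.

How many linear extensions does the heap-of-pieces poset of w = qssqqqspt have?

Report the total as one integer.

630

#0=q has no predecessor
#1=s has no predecessor
#2=s depends on [1:s]
#3=q depends on [0:q]
#4=q depends on [3:q]
#5=q depends on [4:q]
#6=s depends on [2:s]
#7=p has no predecessor
#8=t depends on [6:s]
sources: [0:q, 1:s, 7:p]
N(rest) = Σ N(rest − s) over sources s of rest; N(one piece) = 1:
  size 1 → [5]=1  [7]=1  [8]=1
  size 2 → [4,5]=1  [5,7]=2  [5,8]=2  [6,8]=1  [7,8]=2
  size 3 → [2,6,8]=1  [3,4,5]=1  [4,5,7]=3  [4,5,8]=3  [5,6,8]=3  [5,7,8]=6  [6,7,8]=3
  size 4 → [0,3,4,5]=1  [1,2,6,8]=1  [2,5,6,8]=4  [2,6,7,8]=4  [3,4,5,7]=4  [3,4,5,8]=4  [4,5,6,8]=6  [4,5,7,8]=12  [5,6,7,8]=12
  size 5 → [0,3,4,5,7]=5  [0,3,4,5,8]=5  [1,2,5,6,8]=5  [1,2,6,7,8]=5  [2,4,5,6,8]=10  [2,5,6,7,8]=20  [3,4,5,6,8]=10  [3,4,5,7,8]=20  [4,5,6,7,8]=30
  size 6 → [0,3,4,5,6,8]=15  [0,3,4,5,7,8]=30  [1,2,4,5,6,8]=15  [1,2,5,6,7,8]=30  [2,3,4,5,6,8]=20  [2,4,5,6,7,8]=60  [3,4,5,6,7,8]=60
  size 7 → [0,2,3,4,5,6,8]=35  [0,3,4,5,6,7,8]=105  [1,2,3,4,5,6,8]=35  [1,2,4,5,6,7,8]=105  [2,3,4,5,6,7,8]=140
  first=0(q) contributes 280
  first=1(s) contributes 280
  first=7(p) contributes 70
|[w]| = 630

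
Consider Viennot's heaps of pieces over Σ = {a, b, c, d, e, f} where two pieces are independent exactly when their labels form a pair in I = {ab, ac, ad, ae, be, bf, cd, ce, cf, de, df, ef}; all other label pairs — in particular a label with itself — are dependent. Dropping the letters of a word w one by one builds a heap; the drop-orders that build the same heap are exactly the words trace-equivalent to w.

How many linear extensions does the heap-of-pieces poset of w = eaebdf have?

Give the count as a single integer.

0(e) covers ∅
1(a) covers ∅
2(e) covers 0:e
3(b) covers ∅
4(d) covers 3:b
5(f) covers 1:a
floor of heap: 0:e, 1:a, 3:b
completions by unplaced set U, small U first (add the entries for U minus each lowest piece of U):
  |U|=1: {2}:1  {4}:1  {5}:1
  |U|=2: {0,2}:1  {1,5}:1  {2,4}:2  {2,5}:2  {3,4}:1  {4,5}:2
  |U|=3: {0,2,4}:3  {0,2,5}:3  {1,2,5}:3  {1,4,5}:3  {2,3,4}:3  {2,4,5}:6  {3,4,5}:3
  |U|=4: {0,1,2,5}:6  {0,2,3,4}:6  {0,2,4,5}:12  {1,2,4,5}:12  {1,3,4,5}:6  {2,3,4,5}:12
  start at 0(e): 30
  start at 1(a): 30
  start at 3(b): 30
sum over floor = 90

90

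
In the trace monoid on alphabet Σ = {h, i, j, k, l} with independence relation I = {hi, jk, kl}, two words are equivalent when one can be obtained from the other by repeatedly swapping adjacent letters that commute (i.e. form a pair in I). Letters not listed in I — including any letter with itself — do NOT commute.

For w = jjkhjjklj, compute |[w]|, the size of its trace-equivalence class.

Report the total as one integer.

15

#0=j has no predecessor
#1=j depends on [0:j]
#2=k has no predecessor
#3=h depends on [1:j, 2:k]
#4=j depends on [3:h]
#5=j depends on [4:j]
#6=k depends on [3:h]
#7=l depends on [5:j]
#8=j depends on [7:l]
sources: [0:j, 2:k]
N(rest) = Σ N(rest − s) over sources s of rest; N(one piece) = 1:
  size 1 → [6]=1  [8]=1
  size 2 → [6,8]=2  [7,8]=1
  size 3 → [5,7,8]=1  [6,7,8]=3
  size 4 → [4,5,7,8]=1  [5,6,7,8]=4
  size 5 → [4,5,6,7,8]=5
  size 6 → [3,4,5,6,7,8]=5
  size 7 → [1,3,4,5,6,7,8]=5  [2,3,4,5,6,7,8]=5
  first=0(j) contributes 10
  first=2(k) contributes 5
|[w]| = 15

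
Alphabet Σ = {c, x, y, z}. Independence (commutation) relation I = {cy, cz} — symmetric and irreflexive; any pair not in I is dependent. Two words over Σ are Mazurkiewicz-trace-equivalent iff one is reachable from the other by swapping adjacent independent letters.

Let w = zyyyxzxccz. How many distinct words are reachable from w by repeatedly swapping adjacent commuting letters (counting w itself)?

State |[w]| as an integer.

piece 0:z — minimal
piece 1:y rests on {0:z}
piece 2:y rests on {1:y}
piece 3:y rests on {2:y}
piece 4:x rests on {3:y}
piece 5:z rests on {4:x}
piece 6:x rests on {5:z}
piece 7:c rests on {6:x}
piece 8:c rests on {7:c}
piece 9:z rests on {6:x}
minimal pieces: {0:z}
ways to finish when only these pieces remain (= sum over removing one remaining piece with nothing left below it):
  1 left: {8}→1  {9}→1
  2 left: {7,8}→1  {8,9}→2
  3 left: {7,8,9}→3
  4 left: {6,7,8,9}→3
  5 left: {5,6,7,8,9}→3
  6 left: {4,5,6,7,8,9}→3
  7 left: {3,4,5,6,7,8,9}→3
  8 left: {2,3,4,5,6,7,8,9}→3
  placing 0:z first → 3 extensions

3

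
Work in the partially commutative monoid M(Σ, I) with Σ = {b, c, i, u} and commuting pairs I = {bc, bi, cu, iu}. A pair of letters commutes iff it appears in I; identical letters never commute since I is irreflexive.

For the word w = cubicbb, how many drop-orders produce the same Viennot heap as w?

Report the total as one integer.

0(c) covers ∅
1(u) covers ∅
2(b) covers 1:u
3(i) covers 0:c
4(c) covers 3:i
5(b) covers 2:b
6(b) covers 5:b
floor of heap: 0:c, 1:u
completions by unplaced set U, small U first (add the entries for U minus each lowest piece of U):
  |U|=1: {4}:1  {6}:1
  |U|=2: {3,4}:1  {4,6}:2  {5,6}:1
  |U|=3: {0,3,4}:1  {2,5,6}:1  {3,4,6}:3  {4,5,6}:3
  |U|=4: {0,3,4,6}:4  {1,2,5,6}:1  {2,4,5,6}:4  {3,4,5,6}:6
  |U|=5: {0,3,4,5,6}:10  {1,2,4,5,6}:5  {2,3,4,5,6}:10
  start at 0(c): 15
  start at 1(u): 20
sum over floor = 35

35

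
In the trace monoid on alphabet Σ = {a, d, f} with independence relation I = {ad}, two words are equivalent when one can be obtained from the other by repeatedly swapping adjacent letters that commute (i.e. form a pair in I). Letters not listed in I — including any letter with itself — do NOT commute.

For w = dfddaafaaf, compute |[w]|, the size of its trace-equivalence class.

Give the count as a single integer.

6

0(d) covers ∅
1(f) covers 0:d
2(d) covers 1:f
3(d) covers 2:d
4(a) covers 1:f
5(a) covers 4:a
6(f) covers 3:d, 5:a
7(a) covers 6:f
8(a) covers 7:a
9(f) covers 8:a
floor of heap: 0:d
completions by unplaced set U, small U first (add the entries for U minus each lowest piece of U):
  |U|=1: {9}:1
  |U|=2: {8,9}:1
  |U|=3: {7,8,9}:1
  |U|=4: {6,7,8,9}:1
  |U|=5: {3,6,7,8,9}:1  {5,6,7,8,9}:1
  |U|=6: {2,3,6,7,8,9}:1  {3,5,6,7,8,9}:2  {4,5,6,7,8,9}:1
  |U|=7: {2,3,5,6,7,8,9}:3  {3,4,5,6,7,8,9}:3
  |U|=8: {2,3,4,5,6,7,8,9}:6
  start at 0(d): 6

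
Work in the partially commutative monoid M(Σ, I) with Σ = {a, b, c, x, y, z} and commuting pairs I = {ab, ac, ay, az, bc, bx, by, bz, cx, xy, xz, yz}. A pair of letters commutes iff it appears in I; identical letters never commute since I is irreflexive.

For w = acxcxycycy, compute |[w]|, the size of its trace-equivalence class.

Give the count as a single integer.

120

piece 0:a — minimal
piece 1:c — minimal
piece 2:x rests on {0:a}
piece 3:c rests on {1:c}
piece 4:x rests on {2:x}
piece 5:y rests on {3:c}
piece 6:c rests on {5:y}
piece 7:y rests on {6:c}
piece 8:c rests on {7:y}
piece 9:y rests on {8:c}
minimal pieces: {0:a, 1:c}
ways to finish when only these pieces remain (= sum over removing one remaining piece with nothing left below it):
  1 left: {4}→1  {9}→1
  2 left: {2,4}→1  {4,9}→2  {8,9}→1
  3 left: {0,2,4}→1  {2,4,9}→3  {4,8,9}→3  {7,8,9}→1
  4 left: {0,2,4,9}→4  {2,4,8,9}→6  {4,7,8,9}→4  {6,7,8,9}→1
  5 left: {0,2,4,8,9}→10  {2,4,7,8,9}→10  {4,6,7,8,9}→5  {5,6,7,8,9}→1
  6 left: {0,2,4,7,8,9}→20  {2,4,6,7,8,9}→15  {3,5,6,7,8,9}→1  {4,5,6,7,8,9}→6
  7 left: {0,2,4,6,7,8,9}→35  {1,3,5,6,7,8,9}→1  {2,4,5,6,7,8,9}→21  {3,4,5,6,7,8,9}→7
  8 left: {0,2,4,5,6,7,8,9}→56  {1,3,4,5,6,7,8,9}→8  {2,3,4,5,6,7,8,9}→28
  placing 0:a first → 36 extensions
  placing 1:c first → 84 extensions
total linear extensions = 120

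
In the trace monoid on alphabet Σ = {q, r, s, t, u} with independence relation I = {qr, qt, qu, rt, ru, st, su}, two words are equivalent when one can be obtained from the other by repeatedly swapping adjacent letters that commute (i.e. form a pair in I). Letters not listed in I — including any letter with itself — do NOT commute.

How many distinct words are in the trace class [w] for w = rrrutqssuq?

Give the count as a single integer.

#0=r has no predecessor
#1=r depends on [0:r]
#2=r depends on [1:r]
#3=u has no predecessor
#4=t depends on [3:u]
#5=q has no predecessor
#6=s depends on [2:r, 5:q]
#7=s depends on [6:s]
#8=u depends on [4:t]
#9=q depends on [7:s]
sources: [0:r, 3:u, 5:q]
N(rest) = Σ N(rest − s) over sources s of rest; N(one piece) = 1:
  size 1 → [8]=1  [9]=1
  size 2 → [4,8]=1  [7,9]=1  [8,9]=2
  size 3 → [3,4,8]=1  [4,8,9]=3  [6,7,9]=1  [7,8,9]=3
  size 4 → [2,6,7,9]=1  [3,4,8,9]=4  [4,7,8,9]=6  [5,6,7,9]=1  [6,7,8,9]=4
  size 5 → [1,2,6,7,9]=1  [2,5,6,7,9]=2  [2,6,7,8,9]=5  [3,4,7,8,9]=10  [4,6,7,8,9]=10  [5,6,7,8,9]=5
  size 6 → [0,1,2,6,7,9]=1  [1,2,5,6,7,9]=3  [1,2,6,7,8,9]=6  [2,4,6,7,8,9]=15  [2,5,6,7,8,9]=12  [3,4,6,7,8,9]=20  [4,5,6,7,8,9]=15
  size 7 → [0,1,2,5,6,7,9]=4  [0,1,2,6,7,8,9]=7  [1,2,4,6,7,8,9]=21  [1,2,5,6,7,8,9]=21  [2,3,4,6,7,8,9]=35  [2,4,5,6,7,8,9]=42  [3,4,5,6,7,8,9]=35
  size 8 → [0,1,2,4,6,7,8,9]=28  [0,1,2,5,6,7,8,9]=32  [1,2,3,4,6,7,8,9]=56  [1,2,4,5,6,7,8,9]=84  [2,3,4,5,6,7,8,9]=112
  first=0(r) contributes 252
  first=3(u) contributes 144
  first=5(q) contributes 84
|[w]| = 480

480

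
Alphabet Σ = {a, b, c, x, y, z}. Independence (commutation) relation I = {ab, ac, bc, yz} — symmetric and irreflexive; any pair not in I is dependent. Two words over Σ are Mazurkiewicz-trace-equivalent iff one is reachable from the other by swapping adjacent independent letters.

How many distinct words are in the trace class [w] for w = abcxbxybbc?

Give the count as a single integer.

0(a) covers ∅
1(b) covers ∅
2(c) covers ∅
3(x) covers 0:a, 1:b, 2:c
4(b) covers 3:x
5(x) covers 4:b
6(y) covers 5:x
7(b) covers 6:y
8(b) covers 7:b
9(c) covers 6:y
floor of heap: 0:a, 1:b, 2:c
completions by unplaced set U, small U first (add the entries for U minus each lowest piece of U):
  |U|=1: {8}:1  {9}:1
  |U|=2: {7,8}:1  {8,9}:2
  |U|=3: {7,8,9}:3
  |U|=4: {6,7,8,9}:3
  |U|=5: {5,6,7,8,9}:3
  |U|=6: {4,5,6,7,8,9}:3
  |U|=7: {3,4,5,6,7,8,9}:3
  |U|=8: {0,3,4,5,6,7,8,9}:3  {1,3,4,5,6,7,8,9}:3  {2,3,4,5,6,7,8,9}:3
  start at 0(a): 6
  start at 1(b): 6
  start at 2(c): 6
sum over floor = 18

18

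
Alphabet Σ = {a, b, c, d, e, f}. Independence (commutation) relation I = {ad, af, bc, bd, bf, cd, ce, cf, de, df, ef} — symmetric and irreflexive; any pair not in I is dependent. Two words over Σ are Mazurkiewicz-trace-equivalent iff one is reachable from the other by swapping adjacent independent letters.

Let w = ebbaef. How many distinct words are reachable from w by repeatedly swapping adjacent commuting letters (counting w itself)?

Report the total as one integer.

0(e) covers ∅
1(b) covers 0:e
2(b) covers 1:b
3(a) covers 2:b
4(e) covers 3:a
5(f) covers ∅
floor of heap: 0:e, 5:f
completions by unplaced set U, small U first (add the entries for U minus each lowest piece of U):
  |U|=1: {4}:1  {5}:1
  |U|=2: {3,4}:1  {4,5}:2
  |U|=3: {2,3,4}:1  {3,4,5}:3
  |U|=4: {1,2,3,4}:1  {2,3,4,5}:4
  start at 0(e): 5
  start at 5(f): 1
sum over floor = 6

6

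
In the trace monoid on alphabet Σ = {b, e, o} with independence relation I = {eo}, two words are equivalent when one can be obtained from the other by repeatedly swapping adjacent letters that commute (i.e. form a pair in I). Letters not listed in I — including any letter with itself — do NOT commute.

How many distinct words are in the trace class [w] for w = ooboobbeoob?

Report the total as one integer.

piece 0:o — minimal
piece 1:o rests on {0:o}
piece 2:b rests on {1:o}
piece 3:o rests on {2:b}
piece 4:o rests on {3:o}
piece 5:b rests on {4:o}
piece 6:b rests on {5:b}
piece 7:e rests on {6:b}
piece 8:o rests on {6:b}
piece 9:o rests on {8:o}
piece 10:b rests on {7:e, 9:o}
minimal pieces: {0:o}
ways to finish when only these pieces remain (= sum over removing one remaining piece with nothing left below it):
  1 left: {10}→1
  2 left: {7,10}→1  {9,10}→1
  3 left: {7,9,10}→2  {8,9,10}→1
  4 left: {7,8,9,10}→3
  5 left: {6,7,8,9,10}→3
  6 left: {5,6,7,8,9,10}→3
  7 left: {4,5,6,7,8,9,10}→3
  8 left: {3,4,5,6,7,8,9,10}→3
  9 left: {2,3,4,5,6,7,8,9,10}→3
  placing 0:o first → 3 extensions

3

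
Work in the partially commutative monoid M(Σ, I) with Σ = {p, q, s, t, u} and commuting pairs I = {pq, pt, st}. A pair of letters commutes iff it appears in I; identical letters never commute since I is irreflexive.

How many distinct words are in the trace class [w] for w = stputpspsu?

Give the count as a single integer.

15

piece 0:s — minimal
piece 1:t — minimal
piece 2:p rests on {0:s}
piece 3:u rests on {1:t, 2:p}
piece 4:t rests on {3:u}
piece 5:p rests on {3:u}
piece 6:s rests on {5:p}
piece 7:p rests on {6:s}
piece 8:s rests on {7:p}
piece 9:u rests on {4:t, 8:s}
minimal pieces: {0:s, 1:t}
ways to finish when only these pieces remain (= sum over removing one remaining piece with nothing left below it):
  1 left: {9}→1
  2 left: {4,9}→1  {8,9}→1
  3 left: {4,8,9}→2  {7,8,9}→1
  4 left: {4,7,8,9}→3  {6,7,8,9}→1
  5 left: {4,6,7,8,9}→4  {5,6,7,8,9}→1
  6 left: {4,5,6,7,8,9}→5
  7 left: {3,4,5,6,7,8,9}→5
  8 left: {1,3,4,5,6,7,8,9}→5  {2,3,4,5,6,7,8,9}→5
  placing 0:s first → 10 extensions
  placing 1:t first → 5 extensions
total linear extensions = 15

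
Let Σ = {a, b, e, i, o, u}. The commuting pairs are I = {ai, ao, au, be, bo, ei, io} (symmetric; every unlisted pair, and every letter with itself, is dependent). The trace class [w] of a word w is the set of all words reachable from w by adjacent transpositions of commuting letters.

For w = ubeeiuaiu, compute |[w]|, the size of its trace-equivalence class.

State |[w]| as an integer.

27

0(u) covers ∅
1(b) covers 0:u
2(e) covers 0:u
3(e) covers 2:e
4(i) covers 1:b
5(u) covers 3:e, 4:i
6(a) covers 1:b, 3:e
7(i) covers 5:u
8(u) covers 7:i
floor of heap: 0:u
completions by unplaced set U, small U first (add the entries for U minus each lowest piece of U):
  |U|=1: {6}:1  {8}:1
  |U|=2: {6,8}:2  {7,8}:1
  |U|=3: {5,7,8}:1  {6,7,8}:3
  |U|=4: {4,5,7,8}:1  {5,6,7,8}:4
  |U|=5: {3,5,6,7,8}:4  {4,5,6,7,8}:5
  |U|=6: {1,4,5,6,7,8}:5  {2,3,5,6,7,8}:4  {3,4,5,6,7,8}:9
  |U|=7: {1,3,4,5,6,7,8}:14  {2,3,4,5,6,7,8}:13
  start at 0(u): 27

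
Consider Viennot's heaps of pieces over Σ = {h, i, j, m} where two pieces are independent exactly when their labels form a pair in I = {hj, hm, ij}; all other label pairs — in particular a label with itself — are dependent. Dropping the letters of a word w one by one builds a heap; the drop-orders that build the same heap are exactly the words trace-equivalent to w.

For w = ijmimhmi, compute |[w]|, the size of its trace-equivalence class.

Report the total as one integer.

6

0(i) covers ∅
1(j) covers ∅
2(m) covers 0:i, 1:j
3(i) covers 2:m
4(m) covers 3:i
5(h) covers 3:i
6(m) covers 4:m
7(i) covers 5:h, 6:m
floor of heap: 0:i, 1:j
completions by unplaced set U, small U first (add the entries for U minus each lowest piece of U):
  |U|=1: {7}:1
  |U|=2: {5,7}:1  {6,7}:1
  |U|=3: {4,6,7}:1  {5,6,7}:2
  |U|=4: {4,5,6,7}:3
  |U|=5: {3,4,5,6,7}:3
  |U|=6: {2,3,4,5,6,7}:3
  start at 0(i): 3
  start at 1(j): 3
sum over floor = 6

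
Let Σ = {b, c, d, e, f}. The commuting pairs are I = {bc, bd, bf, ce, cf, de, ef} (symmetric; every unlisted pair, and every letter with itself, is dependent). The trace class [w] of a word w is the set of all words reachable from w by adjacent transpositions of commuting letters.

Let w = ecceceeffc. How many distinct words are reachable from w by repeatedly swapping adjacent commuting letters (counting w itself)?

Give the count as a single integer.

3150

0(e) covers ∅
1(c) covers ∅
2(c) covers 1:c
3(e) covers 0:e
4(c) covers 2:c
5(e) covers 3:e
6(e) covers 5:e
7(f) covers ∅
8(f) covers 7:f
9(c) covers 4:c
floor of heap: 0:e, 1:c, 7:f
completions by unplaced set U, small U first (add the entries for U minus each lowest piece of U):
  |U|=1: {6}:1  {8}:1  {9}:1
  |U|=2: {4,9}:1  {5,6}:1  {6,8}:2  {6,9}:2  {7,8}:1  {8,9}:2
  |U|=3: {2,4,9}:1  {3,5,6}:1  {4,6,9}:3  {4,8,9}:3  {5,6,8}:3  {5,6,9}:3  {6,7,8}:3  {6,8,9}:6  {7,8,9}:3
  |U|=4: {0,3,5,6}:1  {1,2,4,9}:1  {2,4,6,9}:4  {2,4,8,9}:4  {3,5,6,8}:4  {3,5,6,9}:4  {4,5,6,9}:6  {4,6,8,9}:12  {4,7,8,9}:6  {5,6,7,8}:6  {5,6,8,9}:12  {6,7,8,9}:12
  |U|=5: {0,3,5,6,8}:5  {0,3,5,6,9}:5  {1,2,4,6,9}:5  {1,2,4,8,9}:5  {2,4,5,6,9}:10  {2,4,6,8,9}:20  {2,4,7,8,9}:10  {3,4,5,6,9}:10  {3,5,6,7,8}:10  {3,5,6,8,9}:20  {4,5,6,8,9}:30  {4,6,7,8,9}:30  {5,6,7,8,9}:30
  |U|=6: {0,3,4,5,6,9}:15  {0,3,5,6,7,8}:15  {0,3,5,6,8,9}:30  {1,2,4,5,6,9}:15  {1,2,4,6,8,9}:30  {1,2,4,7,8,9}:15  {2,3,4,5,6,9}:20  {2,4,5,6,8,9}:60  {2,4,6,7,8,9}:60  {3,4,5,6,8,9}:60  {3,5,6,7,8,9}:60  {4,5,6,7,8,9}:90
  |U|=7: {0,2,3,4,5,6,9}:35  {0,3,4,5,6,8,9}:105  {0,3,5,6,7,8,9}:105  {1,2,3,4,5,6,9}:35  {1,2,4,5,6,8,9}:105  {1,2,4,6,7,8,9}:105  {2,3,4,5,6,8,9}:140  {2,4,5,6,7,8,9}:210  {3,4,5,6,7,8,9}:210
  |U|=8: {0,1,2,3,4,5,6,9}:70  {0,2,3,4,5,6,8,9}:280  {0,3,4,5,6,7,8,9}:420  {1,2,3,4,5,6,8,9}:280  {1,2,4,5,6,7,8,9}:420  {2,3,4,5,6,7,8,9}:560
  start at 0(e): 1260
  start at 1(c): 1260
  start at 7(f): 630
sum over floor = 3150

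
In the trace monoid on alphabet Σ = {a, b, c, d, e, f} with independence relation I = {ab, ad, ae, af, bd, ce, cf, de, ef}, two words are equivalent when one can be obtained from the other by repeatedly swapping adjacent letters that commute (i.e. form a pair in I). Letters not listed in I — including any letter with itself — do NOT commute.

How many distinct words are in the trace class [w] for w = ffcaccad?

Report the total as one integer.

piece 0:f — minimal
piece 1:f rests on {0:f}
piece 2:c — minimal
piece 3:a rests on {2:c}
piece 4:c rests on {3:a}
piece 5:c rests on {4:c}
piece 6:a rests on {5:c}
piece 7:d rests on {1:f, 5:c}
minimal pieces: {0:f, 2:c}
ways to finish when only these pieces remain (= sum over removing one remaining piece with nothing left below it):
  1 left: {6}→1  {7}→1
  2 left: {1,7}→1  {6,7}→2
  3 left: {0,1,7}→1  {1,6,7}→3  {5,6,7}→2
  4 left: {0,1,6,7}→4  {1,5,6,7}→5  {4,5,6,7}→2
  5 left: {0,1,5,6,7}→9  {1,4,5,6,7}→7  {3,4,5,6,7}→2
  6 left: {0,1,4,5,6,7}→16  {1,3,4,5,6,7}→9  {2,3,4,5,6,7}→2
  placing 0:f first → 11 extensions
  placing 2:c first → 25 extensions
total linear extensions = 36

36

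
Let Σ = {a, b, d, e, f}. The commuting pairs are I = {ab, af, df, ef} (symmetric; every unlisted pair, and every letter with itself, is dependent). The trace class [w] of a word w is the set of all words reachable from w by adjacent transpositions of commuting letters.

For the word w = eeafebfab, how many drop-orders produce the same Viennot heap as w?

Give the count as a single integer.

21

drop 0:e onto floor
drop 1:e onto {0:e}
drop 2:a onto {1:e}
drop 3:f onto floor
drop 4:e onto {2:a}
drop 5:b onto {3:f, 4:e}
drop 6:f onto {5:b}
drop 7:a onto {4:e}
drop 8:b onto {6:f}
ground layer = {0:e, 3:f}
drop-orders for the pieces not yet dropped (sum over which currently-grounded one goes next):
  1 to go: {7} 1  {8} 1
  2 to go: {6,8} 1  {7,8} 2
  3 to go: {5,6,8} 1  {6,7,8} 3
  4 to go: {3,5,6,8} 1  {5,6,7,8} 4
  5 to go: {3,5,6,7,8} 5  {4,5,6,7,8} 4
  6 to go: {2,4,5,6,7,8} 4  {3,4,5,6,7,8} 9
  7 to go: {1,2,4,5,6,7,8} 4  {2,3,4,5,6,7,8} 13
  if 0:e drops first: 17 orders
  if 3:f drops first: 4 orders
heap linearizations: 21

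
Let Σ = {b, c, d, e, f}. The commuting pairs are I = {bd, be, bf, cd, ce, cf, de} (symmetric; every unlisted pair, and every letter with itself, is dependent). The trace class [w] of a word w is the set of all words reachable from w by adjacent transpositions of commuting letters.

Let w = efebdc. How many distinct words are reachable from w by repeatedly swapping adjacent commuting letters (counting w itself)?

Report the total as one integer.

#0=e has no predecessor
#1=f depends on [0:e]
#2=e depends on [1:f]
#3=b has no predecessor
#4=d depends on [1:f]
#5=c depends on [3:b]
sources: [0:e, 3:b]
N(rest) = Σ N(rest − s) over sources s of rest; N(one piece) = 1:
  size 1 → [2]=1  [4]=1  [5]=1
  size 2 → [2,4]=2  [2,5]=2  [3,5]=1  [4,5]=2
  size 3 → [1,2,4]=2  [2,3,5]=3  [2,4,5]=6  [3,4,5]=3
  size 4 → [0,1,2,4]=2  [1,2,4,5]=8  [2,3,4,5]=12
  first=0(e) contributes 20
  first=3(b) contributes 10
|[w]| = 30

30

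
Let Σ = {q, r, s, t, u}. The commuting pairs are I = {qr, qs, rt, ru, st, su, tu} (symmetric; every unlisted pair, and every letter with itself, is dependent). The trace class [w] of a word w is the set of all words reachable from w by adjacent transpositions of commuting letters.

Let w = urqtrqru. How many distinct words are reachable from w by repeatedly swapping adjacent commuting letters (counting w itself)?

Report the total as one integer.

56

drop 0:u onto floor
drop 1:r onto floor
drop 2:q onto {0:u}
drop 3:t onto {2:q}
drop 4:r onto {1:r}
drop 5:q onto {3:t}
drop 6:r onto {4:r}
drop 7:u onto {5:q}
ground layer = {0:u, 1:r}
drop-orders for the pieces not yet dropped (sum over which currently-grounded one goes next):
  1 to go: {6} 1  {7} 1
  2 to go: {4,6} 1  {5,7} 1  {6,7} 2
  3 to go: {1,4,6} 1  {3,5,7} 1  {4,6,7} 3  {5,6,7} 3
  4 to go: {1,4,6,7} 4  {2,3,5,7} 1  {3,5,6,7} 4  {4,5,6,7} 6
  5 to go: {0,2,3,5,7} 1  {1,4,5,6,7} 10  {2,3,5,6,7} 5  {3,4,5,6,7} 10
  6 to go: {0,2,3,5,6,7} 6  {1,3,4,5,6,7} 20  {2,3,4,5,6,7} 15
  if 0:u drops first: 35 orders
  if 1:r drops first: 21 orders
heap linearizations: 56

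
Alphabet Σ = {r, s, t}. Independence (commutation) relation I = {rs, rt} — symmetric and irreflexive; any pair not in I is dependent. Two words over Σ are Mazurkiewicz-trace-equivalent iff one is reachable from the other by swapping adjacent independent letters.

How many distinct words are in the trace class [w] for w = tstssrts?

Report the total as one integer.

8

0(t) covers ∅
1(s) covers 0:t
2(t) covers 1:s
3(s) covers 2:t
4(s) covers 3:s
5(r) covers ∅
6(t) covers 4:s
7(s) covers 6:t
floor of heap: 0:t, 5:r
completions by unplaced set U, small U first (add the entries for U minus each lowest piece of U):
  |U|=1: {5}:1  {7}:1
  |U|=2: {5,7}:2  {6,7}:1
  |U|=3: {4,6,7}:1  {5,6,7}:3
  |U|=4: {3,4,6,7}:1  {4,5,6,7}:4
  |U|=5: {2,3,4,6,7}:1  {3,4,5,6,7}:5
  |U|=6: {1,2,3,4,6,7}:1  {2,3,4,5,6,7}:6
  start at 0(t): 7
  start at 5(r): 1
sum over floor = 8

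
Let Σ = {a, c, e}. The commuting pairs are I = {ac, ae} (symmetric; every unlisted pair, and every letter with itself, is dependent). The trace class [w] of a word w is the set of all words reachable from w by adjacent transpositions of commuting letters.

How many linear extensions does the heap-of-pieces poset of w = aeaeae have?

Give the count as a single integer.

drop 0:a onto floor
drop 1:e onto floor
drop 2:a onto {0:a}
drop 3:e onto {1:e}
drop 4:a onto {2:a}
drop 5:e onto {3:e}
ground layer = {0:a, 1:e}
drop-orders for the pieces not yet dropped (sum over which currently-grounded one goes next):
  1 to go: {4} 1  {5} 1
  2 to go: {2,4} 1  {3,5} 1  {4,5} 2
  3 to go: {0,2,4} 1  {1,3,5} 1  {2,4,5} 3  {3,4,5} 3
  4 to go: {0,2,4,5} 4  {1,3,4,5} 4  {2,3,4,5} 6
  if 0:a drops first: 10 orders
  if 1:e drops first: 10 orders
heap linearizations: 20

20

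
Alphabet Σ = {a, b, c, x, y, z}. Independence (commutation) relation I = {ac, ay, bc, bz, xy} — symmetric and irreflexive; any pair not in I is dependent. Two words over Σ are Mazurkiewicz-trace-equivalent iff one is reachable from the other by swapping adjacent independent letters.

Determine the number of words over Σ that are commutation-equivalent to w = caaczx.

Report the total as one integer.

drop 0:c onto floor
drop 1:a onto floor
drop 2:a onto {1:a}
drop 3:c onto {0:c}
drop 4:z onto {2:a, 3:c}
drop 5:x onto {4:z}
ground layer = {0:c, 1:a}
drop-orders for the pieces not yet dropped (sum over which currently-grounded one goes next):
  1 to go: {5} 1
  2 to go: {4,5} 1
  3 to go: {2,4,5} 1  {3,4,5} 1
  4 to go: {0,3,4,5} 1  {1,2,4,5} 1  {2,3,4,5} 2
  if 0:c drops first: 3 orders
  if 1:a drops first: 3 orders
heap linearizations: 6

6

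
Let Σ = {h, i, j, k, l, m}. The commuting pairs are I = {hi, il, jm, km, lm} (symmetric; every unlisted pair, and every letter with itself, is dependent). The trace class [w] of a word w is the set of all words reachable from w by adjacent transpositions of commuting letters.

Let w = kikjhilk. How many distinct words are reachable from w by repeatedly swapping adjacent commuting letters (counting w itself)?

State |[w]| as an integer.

#0=k has no predecessor
#1=i depends on [0:k]
#2=k depends on [1:i]
#3=j depends on [2:k]
#4=h depends on [3:j]
#5=i depends on [3:j]
#6=l depends on [4:h]
#7=k depends on [5:i, 6:l]
sources: [0:k]
N(rest) = Σ N(rest − s) over sources s of rest; N(one piece) = 1:
  size 1 → [7]=1
  size 2 → [5,7]=1  [6,7]=1
  size 3 → [4,6,7]=1  [5,6,7]=2
  size 4 → [4,5,6,7]=3
  size 5 → [3,4,5,6,7]=3
  size 6 → [2,3,4,5,6,7]=3
  first=0(k) contributes 3

3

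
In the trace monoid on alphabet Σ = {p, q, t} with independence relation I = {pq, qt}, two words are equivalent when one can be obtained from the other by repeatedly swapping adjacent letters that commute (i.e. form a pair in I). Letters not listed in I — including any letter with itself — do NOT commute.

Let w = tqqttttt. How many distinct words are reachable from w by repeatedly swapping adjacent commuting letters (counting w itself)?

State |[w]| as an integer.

28

0(t) covers ∅
1(q) covers ∅
2(q) covers 1:q
3(t) covers 0:t
4(t) covers 3:t
5(t) covers 4:t
6(t) covers 5:t
7(t) covers 6:t
floor of heap: 0:t, 1:q
completions by unplaced set U, small U first (add the entries for U minus each lowest piece of U):
  |U|=1: {2}:1  {7}:1
  |U|=2: {1,2}:1  {2,7}:2  {6,7}:1
  |U|=3: {1,2,7}:3  {2,6,7}:3  {5,6,7}:1
  |U|=4: {1,2,6,7}:6  {2,5,6,7}:4  {4,5,6,7}:1
  |U|=5: {1,2,5,6,7}:10  {2,4,5,6,7}:5  {3,4,5,6,7}:1
  |U|=6: {0,3,4,5,6,7}:1  {1,2,4,5,6,7}:15  {2,3,4,5,6,7}:6
  start at 0(t): 21
  start at 1(q): 7
sum over floor = 28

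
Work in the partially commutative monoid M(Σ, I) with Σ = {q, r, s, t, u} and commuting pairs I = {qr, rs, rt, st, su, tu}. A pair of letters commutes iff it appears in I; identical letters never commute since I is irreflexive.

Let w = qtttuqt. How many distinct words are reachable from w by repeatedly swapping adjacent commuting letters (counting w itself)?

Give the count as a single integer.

4

0(q) covers ∅
1(t) covers 0:q
2(t) covers 1:t
3(t) covers 2:t
4(u) covers 0:q
5(q) covers 3:t, 4:u
6(t) covers 5:q
floor of heap: 0:q
completions by unplaced set U, small U first (add the entries for U minus each lowest piece of U):
  |U|=1: {6}:1
  |U|=2: {5,6}:1
  |U|=3: {3,5,6}:1  {4,5,6}:1
  |U|=4: {2,3,5,6}:1  {3,4,5,6}:2
  |U|=5: {1,2,3,5,6}:1  {2,3,4,5,6}:3
  start at 0(q): 4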